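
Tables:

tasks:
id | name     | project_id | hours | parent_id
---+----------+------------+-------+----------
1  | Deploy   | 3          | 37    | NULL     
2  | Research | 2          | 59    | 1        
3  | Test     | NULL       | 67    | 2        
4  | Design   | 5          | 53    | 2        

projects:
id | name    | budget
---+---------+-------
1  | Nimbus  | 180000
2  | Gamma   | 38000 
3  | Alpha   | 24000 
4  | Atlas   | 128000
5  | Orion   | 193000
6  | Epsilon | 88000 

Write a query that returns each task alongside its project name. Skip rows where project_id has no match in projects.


INNER JOIN keeps only tasks rows whose project_id matches an id in projects. Walk through each task:
  - task 1 (Deploy): project_id=3 -> matches Alpha
  - task 2 (Research): project_id=2 -> matches Gamma
  - task 3 (Test): project_id=NULL, no match -> dropped
  - task 4 (Design): project_id=5 -> matches Orion
So 1 of 4 rows is dropped.

SQL:
SELECT a.name, b.name AS project
FROM tasks a
INNER JOIN projects b ON a.project_id = b.id

Result:
name     | project
---------+--------
Deploy   | Alpha  
Research | Gamma  
Design   | Orion  


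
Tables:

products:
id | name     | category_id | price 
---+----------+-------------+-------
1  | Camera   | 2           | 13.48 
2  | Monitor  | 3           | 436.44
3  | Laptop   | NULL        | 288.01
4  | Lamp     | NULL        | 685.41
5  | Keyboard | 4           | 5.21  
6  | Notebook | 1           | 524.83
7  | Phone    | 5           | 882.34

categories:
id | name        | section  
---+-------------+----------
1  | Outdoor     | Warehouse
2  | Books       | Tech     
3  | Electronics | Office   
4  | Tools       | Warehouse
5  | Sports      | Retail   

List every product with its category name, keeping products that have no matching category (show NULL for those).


LEFT JOIN keeps every row from products (the left table); where category_id has no match in categories, the category columns become NULL. Walk through each product:
  - product 1 (Camera): category_id=2 -> matches Books
  - product 2 (Monitor): category_id=3 -> matches Electronics
  - product 3 (Laptop): category_id=NULL, no match -> kept with NULL
  - product 4 (Lamp): category_id=NULL, no match -> kept with NULL
  - product 5 (Keyboard): category_id=4 -> matches Tools
  - product 6 (Notebook): category_id=1 -> matches Outdoor
  - product 7 (Phone): category_id=5 -> matches Sports
All 7 rows appear; 2 have NULL category.

SQL:
SELECT a.name, b.name AS category
FROM products a
LEFT JOIN categories b ON a.category_id = b.id

Result:
name     | category   
---------+------------
Camera   | Books      
Monitor  | Electronics
Laptop   | NULL       
Lamp     | NULL       
Keyboard | Tools      
Notebook | Outdoor    
Phone    | Sports     


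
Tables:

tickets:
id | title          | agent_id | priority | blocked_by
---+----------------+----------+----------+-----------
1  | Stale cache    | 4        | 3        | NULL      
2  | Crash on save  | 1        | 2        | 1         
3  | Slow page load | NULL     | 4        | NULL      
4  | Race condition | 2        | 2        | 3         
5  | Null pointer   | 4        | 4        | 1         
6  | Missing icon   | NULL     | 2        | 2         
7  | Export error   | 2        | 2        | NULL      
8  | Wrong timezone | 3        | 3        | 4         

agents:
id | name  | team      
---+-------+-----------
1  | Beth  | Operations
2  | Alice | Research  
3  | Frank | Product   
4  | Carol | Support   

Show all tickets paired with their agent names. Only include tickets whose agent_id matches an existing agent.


INNER JOIN keeps only tickets rows whose agent_id matches an id in agents. Walk through each ticket:
  - ticket 1 (Stale cache): agent_id=4 -> matches Carol
  - ticket 2 (Crash on save): agent_id=1 -> matches Beth
  - ticket 3 (Slow page load): agent_id=NULL, no match -> dropped
  - ticket 4 (Race condition): agent_id=2 -> matches Alice
  - ticket 5 (Null pointer): agent_id=4 -> matches Carol
  - ticket 6 (Missing icon): agent_id=NULL, no match -> dropped
  - ticket 7 (Export error): agent_id=2 -> matches Alice
  - ticket 8 (Wrong timezone): agent_id=3 -> matches Frank
So 2 of 8 rows are dropped.

SQL:
SELECT a.title, b.name AS agent
FROM tickets a
INNER JOIN agents b ON a.agent_id = b.id

Result:
title          | agent
---------------+------
Stale cache    | Carol
Crash on save  | Beth 
Race condition | Alice
Null pointer   | Carol
Export error   | Alice
Wrong timezone | Frank


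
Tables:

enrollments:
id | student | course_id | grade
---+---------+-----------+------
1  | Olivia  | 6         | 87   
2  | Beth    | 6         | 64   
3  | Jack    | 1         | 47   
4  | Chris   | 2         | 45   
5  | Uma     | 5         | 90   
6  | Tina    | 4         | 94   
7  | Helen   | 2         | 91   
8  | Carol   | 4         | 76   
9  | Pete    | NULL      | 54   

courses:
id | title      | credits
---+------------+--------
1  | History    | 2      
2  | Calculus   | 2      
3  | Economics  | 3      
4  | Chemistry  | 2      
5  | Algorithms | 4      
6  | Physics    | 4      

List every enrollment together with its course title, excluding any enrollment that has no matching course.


INNER JOIN keeps only enrollments rows whose course_id matches an id in courses. Walk through each enrollment:
  - enrollment 1 (Olivia): course_id=6 -> matches Physics
  - enrollment 2 (Beth): course_id=6 -> matches Physics
  - enrollment 3 (Jack): course_id=1 -> matches History
  - enrollment 4 (Chris): course_id=2 -> matches Calculus
  - enrollment 5 (Uma): course_id=5 -> matches Algorithms
  - enrollment 6 (Tina): course_id=4 -> matches Chemistry
  - enrollment 7 (Helen): course_id=2 -> matches Calculus
  - enrollment 8 (Carol): course_id=4 -> matches Chemistry
  - enrollment 9 (Pete): course_id=NULL, no match -> dropped
So 1 of 9 rows is dropped.

SQL:
SELECT a.student, b.title AS course
FROM enrollments a
INNER JOIN courses b ON a.course_id = b.id

Result:
student | course    
--------+-----------
Olivia  | Physics   
Beth    | Physics   
Jack    | History   
Chris   | Calculus  
Uma     | Algorithms
Tina    | Chemistry 
Helen   | Calculus  
Carol   | Chemistry 


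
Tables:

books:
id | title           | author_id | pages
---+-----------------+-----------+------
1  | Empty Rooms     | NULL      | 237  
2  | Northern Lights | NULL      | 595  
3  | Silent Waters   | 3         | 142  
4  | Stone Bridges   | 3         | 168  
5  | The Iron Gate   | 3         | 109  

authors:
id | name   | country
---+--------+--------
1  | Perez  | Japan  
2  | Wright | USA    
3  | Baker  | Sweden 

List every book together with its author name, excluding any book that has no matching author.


INNER JOIN keeps only books rows whose author_id matches an id in authors. Walk through each book:
  - book 1 (Empty Rooms): author_id=NULL, no match -> dropped
  - book 2 (Northern Lights): author_id=NULL, no match -> dropped
  - book 3 (Silent Waters): author_id=3 -> matches Baker
  - book 4 (Stone Bridges): author_id=3 -> matches Baker
  - book 5 (The Iron Gate): author_id=3 -> matches Baker
So 2 of 5 rows are dropped.

SQL:
SELECT a.title, b.name AS author
FROM books a
INNER JOIN authors b ON a.author_id = b.id

Result:
title         | author
--------------+-------
Silent Waters | Baker 
Stone Bridges | Baker 
The Iron Gate | Baker 


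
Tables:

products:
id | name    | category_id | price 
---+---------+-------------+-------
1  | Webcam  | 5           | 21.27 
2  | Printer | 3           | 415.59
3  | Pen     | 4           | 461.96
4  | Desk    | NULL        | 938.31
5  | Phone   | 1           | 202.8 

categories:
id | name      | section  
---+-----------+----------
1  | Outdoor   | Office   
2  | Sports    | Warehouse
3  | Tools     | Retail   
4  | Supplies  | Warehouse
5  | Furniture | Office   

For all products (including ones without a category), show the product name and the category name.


LEFT JOIN keeps every row from products (the left table); where category_id has no match in categories, the category columns become NULL. Walk through each product:
  - product 1 (Webcam): category_id=5 -> matches Furniture
  - product 2 (Printer): category_id=3 -> matches Tools
  - product 3 (Pen): category_id=4 -> matches Supplies
  - product 4 (Desk): category_id=NULL, no match -> kept with NULL
  - product 5 (Phone): category_id=1 -> matches Outdoor
All 5 rows appear; 1 has NULL category.

SQL:
SELECT a.name, b.name AS category
FROM products a
LEFT JOIN categories b ON a.category_id = b.id

Result:
name    | category 
--------+----------
Webcam  | Furniture
Printer | Tools    
Pen     | Supplies 
Desk    | NULL     
Phone   | Outdoor  


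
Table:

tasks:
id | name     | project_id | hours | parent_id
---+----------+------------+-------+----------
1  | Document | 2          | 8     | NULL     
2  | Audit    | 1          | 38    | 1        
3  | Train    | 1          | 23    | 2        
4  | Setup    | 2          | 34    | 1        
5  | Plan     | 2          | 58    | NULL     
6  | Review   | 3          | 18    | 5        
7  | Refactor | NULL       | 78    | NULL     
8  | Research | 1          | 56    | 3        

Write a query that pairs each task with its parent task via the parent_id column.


This is a self-join: tasks is joined to a second copy of itself, matching each row's parent_id to another row's id. Use LEFT JOIN so rows with parent_id=NULL are kept.
  - task 1 (Document): parent_id=NULL -> NULL
  - task 2 (Audit): parent_id=1 -> Document
  - task 3 (Train): parent_id=2 -> Audit
  - task 4 (Setup): parent_id=1 -> Document
  - task 5 (Plan): parent_id=NULL -> NULL
  - task 6 (Review): parent_id=5 -> Plan
  - task 7 (Refactor): parent_id=NULL -> NULL
  - task 8 (Research): parent_id=3 -> Train

SQL:
SELECT a.name AS item, b.name AS parent
FROM tasks a
LEFT JOIN tasks b ON a.parent_id = b.id

Result:
item     | parent  
---------+---------
Document | NULL    
Audit    | Document
Train    | Audit   
Setup    | Document
Plan     | NULL    
Review   | Plan    
Refactor | NULL    
Research | Train   


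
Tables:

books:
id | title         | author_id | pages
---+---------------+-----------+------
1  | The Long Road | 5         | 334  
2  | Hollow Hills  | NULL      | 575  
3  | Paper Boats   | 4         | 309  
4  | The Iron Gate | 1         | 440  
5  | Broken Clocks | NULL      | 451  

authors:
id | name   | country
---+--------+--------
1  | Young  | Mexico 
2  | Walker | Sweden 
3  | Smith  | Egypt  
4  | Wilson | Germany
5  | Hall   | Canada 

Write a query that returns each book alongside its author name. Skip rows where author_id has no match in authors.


INNER JOIN keeps only books rows whose author_id matches an id in authors. Walk through each book:
  - book 1 (The Long Road): author_id=5 -> matches Hall
  - book 2 (Hollow Hills): author_id=NULL, no match -> dropped
  - book 3 (Paper Boats): author_id=4 -> matches Wilson
  - book 4 (The Iron Gate): author_id=1 -> matches Young
  - book 5 (Broken Clocks): author_id=NULL, no match -> dropped
So 2 of 5 rows are dropped.

SQL:
SELECT a.title, b.name AS author
FROM books a
INNER JOIN authors b ON a.author_id = b.id

Result:
title         | author
--------------+-------
The Long Road | Hall  
Paper Boats   | Wilson
The Iron Gate | Young 


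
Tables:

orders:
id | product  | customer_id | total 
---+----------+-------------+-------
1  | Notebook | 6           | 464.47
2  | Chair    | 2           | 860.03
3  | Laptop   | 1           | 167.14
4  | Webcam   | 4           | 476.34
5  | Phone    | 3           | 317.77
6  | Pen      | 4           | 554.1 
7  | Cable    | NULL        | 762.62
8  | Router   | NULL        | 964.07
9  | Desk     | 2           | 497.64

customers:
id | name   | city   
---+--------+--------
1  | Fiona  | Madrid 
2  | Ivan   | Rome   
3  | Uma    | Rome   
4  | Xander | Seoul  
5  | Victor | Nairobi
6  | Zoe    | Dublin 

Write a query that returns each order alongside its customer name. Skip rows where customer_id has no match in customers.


INNER JOIN keeps only orders rows whose customer_id matches an id in customers. Walk through each order:
  - order 1 (Notebook): customer_id=6 -> matches Zoe
  - order 2 (Chair): customer_id=2 -> matches Ivan
  - order 3 (Laptop): customer_id=1 -> matches Fiona
  - order 4 (Webcam): customer_id=4 -> matches Xander
  - order 5 (Phone): customer_id=3 -> matches Uma
  - order 6 (Pen): customer_id=4 -> matches Xander
  - order 7 (Cable): customer_id=NULL, no match -> dropped
  - order 8 (Router): customer_id=NULL, no match -> dropped
  - order 9 (Desk): customer_id=2 -> matches Ivan
So 2 of 9 rows are dropped.

SQL:
SELECT a.product, b.name AS customer
FROM orders a
INNER JOIN customers b ON a.customer_id = b.id

Result:
product  | customer
---------+---------
Notebook | Zoe     
Chair    | Ivan    
Laptop   | Fiona   
Webcam   | Xander  
Phone    | Uma     
Pen      | Xander  
Desk     | Ivan    


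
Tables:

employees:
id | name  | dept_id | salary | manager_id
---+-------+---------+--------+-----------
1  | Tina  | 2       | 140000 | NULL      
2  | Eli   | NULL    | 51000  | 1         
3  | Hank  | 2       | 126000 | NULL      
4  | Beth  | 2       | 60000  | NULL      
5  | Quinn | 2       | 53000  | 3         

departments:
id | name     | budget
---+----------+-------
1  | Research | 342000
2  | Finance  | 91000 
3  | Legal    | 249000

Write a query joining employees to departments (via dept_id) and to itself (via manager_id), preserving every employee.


Two LEFT JOINs from the same base table employees: one to departments via dept_id, one to employees itself via manager_id. Both are LEFT so every employee is preserved.
Match against departments:
  - employee 1 (Tina): dept_id=2 -> matches Finance
  - employee 2 (Eli): dept_id=NULL, no match -> kept with NULL
  - employee 3 (Hank): dept_id=2 -> matches Finance
  - employee 4 (Beth): dept_id=2 -> matches Finance
  - employee 5 (Quinn): dept_id=2 -> matches Finance
Match against employees (self):
  - employee 1 (Tina): manager_id=NULL -> NULL
  - employee 2 (Eli): manager_id=1 -> Tina
  - employee 3 (Hank): manager_id=NULL -> NULL
  - employee 4 (Beth): manager_id=NULL -> NULL
  - employee 5 (Quinn): manager_id=3 -> Hank

SQL:
SELECT a.name, b.name AS department, c.name AS manager
FROM employees a
LEFT JOIN departments b ON a.dept_id = b.id
LEFT JOIN employees c ON a.manager_id = c.id

Result:
name  | department | manager
------+------------+--------
Tina  | Finance    | NULL   
Eli   | NULL       | Tina   
Hank  | Finance    | NULL   
Beth  | Finance    | NULL   
Quinn | Finance    | Hank   


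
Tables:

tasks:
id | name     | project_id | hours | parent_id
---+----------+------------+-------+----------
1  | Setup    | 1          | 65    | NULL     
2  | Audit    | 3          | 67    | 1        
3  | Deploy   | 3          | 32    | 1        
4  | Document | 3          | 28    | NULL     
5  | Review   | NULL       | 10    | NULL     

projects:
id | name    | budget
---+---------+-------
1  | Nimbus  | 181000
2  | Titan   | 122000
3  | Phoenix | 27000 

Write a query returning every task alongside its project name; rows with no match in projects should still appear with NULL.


LEFT JOIN keeps every row from tasks (the left table); where project_id has no match in projects, the project columns become NULL. Walk through each task:
  - task 1 (Setup): project_id=1 -> matches Nimbus
  - task 2 (Audit): project_id=3 -> matches Phoenix
  - task 3 (Deploy): project_id=3 -> matches Phoenix
  - task 4 (Document): project_id=3 -> matches Phoenix
  - task 5 (Review): project_id=NULL, no match -> kept with NULL
All 5 rows appear; 1 has NULL project.

SQL:
SELECT a.name, b.name AS project
FROM tasks a
LEFT JOIN projects b ON a.project_id = b.id

Result:
name     | project
---------+--------
Setup    | Nimbus 
Audit    | Phoenix
Deploy   | Phoenix
Document | Phoenix
Review   | NULL   


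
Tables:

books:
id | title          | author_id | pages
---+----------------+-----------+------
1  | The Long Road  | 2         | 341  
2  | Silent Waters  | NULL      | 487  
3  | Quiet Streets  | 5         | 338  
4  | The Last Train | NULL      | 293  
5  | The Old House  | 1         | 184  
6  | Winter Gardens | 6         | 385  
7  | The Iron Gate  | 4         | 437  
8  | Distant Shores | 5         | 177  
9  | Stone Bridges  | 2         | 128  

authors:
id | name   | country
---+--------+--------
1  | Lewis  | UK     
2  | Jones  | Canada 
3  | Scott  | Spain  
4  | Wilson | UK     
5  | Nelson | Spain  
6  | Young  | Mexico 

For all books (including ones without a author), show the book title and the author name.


LEFT JOIN keeps every row from books (the left table); where author_id has no match in authors, the author columns become NULL. Walk through each book:
  - book 1 (The Long Road): author_id=2 -> matches Jones
  - book 2 (Silent Waters): author_id=NULL, no match -> kept with NULL
  - book 3 (Quiet Streets): author_id=5 -> matches Nelson
  - book 4 (The Last Train): author_id=NULL, no match -> kept with NULL
  - book 5 (The Old House): author_id=1 -> matches Lewis
  - book 6 (Winter Gardens): author_id=6 -> matches Young
  - book 7 (The Iron Gate): author_id=4 -> matches Wilson
  - book 8 (Distant Shores): author_id=5 -> matches Nelson
  - book 9 (Stone Bridges): author_id=2 -> matches Jones
All 9 rows appear; 2 have NULL author.

SQL:
SELECT a.title, b.name AS author
FROM books a
LEFT JOIN authors b ON a.author_id = b.id

Result:
title          | author
---------------+-------
The Long Road  | Jones 
Silent Waters  | NULL  
Quiet Streets  | Nelson
The Last Train | NULL  
The Old House  | Lewis 
Winter Gardens | Young 
The Iron Gate  | Wilson
Distant Shores | Nelson
Stone Bridges  | Jones 


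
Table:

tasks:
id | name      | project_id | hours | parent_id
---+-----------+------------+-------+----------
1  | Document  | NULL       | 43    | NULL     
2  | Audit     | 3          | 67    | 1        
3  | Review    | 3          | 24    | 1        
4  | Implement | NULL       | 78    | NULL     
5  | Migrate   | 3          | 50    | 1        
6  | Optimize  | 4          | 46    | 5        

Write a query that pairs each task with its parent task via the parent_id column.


This is a self-join: tasks is joined to a second copy of itself, matching each row's parent_id to another row's id. Use LEFT JOIN so rows with parent_id=NULL are kept.
  - task 1 (Document): parent_id=NULL -> NULL
  - task 2 (Audit): parent_id=1 -> Document
  - task 3 (Review): parent_id=1 -> Document
  - task 4 (Implement): parent_id=NULL -> NULL
  - task 5 (Migrate): parent_id=1 -> Document
  - task 6 (Optimize): parent_id=5 -> Migrate

SQL:
SELECT a.name AS item, b.name AS parent
FROM tasks a
LEFT JOIN tasks b ON a.parent_id = b.id

Result:
item      | parent  
----------+---------
Document  | NULL    
Audit     | Document
Review    | Document
Implement | NULL    
Migrate   | Document
Optimize  | Migrate 


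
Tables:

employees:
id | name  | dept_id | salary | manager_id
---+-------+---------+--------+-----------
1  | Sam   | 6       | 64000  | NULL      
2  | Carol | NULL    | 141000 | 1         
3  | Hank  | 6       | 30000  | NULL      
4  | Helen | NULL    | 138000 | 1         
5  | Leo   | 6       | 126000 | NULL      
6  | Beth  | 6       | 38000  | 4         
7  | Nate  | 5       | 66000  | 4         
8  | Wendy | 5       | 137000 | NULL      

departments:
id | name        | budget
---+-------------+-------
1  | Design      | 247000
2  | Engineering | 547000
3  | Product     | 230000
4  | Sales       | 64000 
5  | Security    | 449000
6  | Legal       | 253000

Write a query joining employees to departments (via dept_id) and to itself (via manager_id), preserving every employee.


Two LEFT JOINs from the same base table employees: one to departments via dept_id, one to employees itself via manager_id. Both are LEFT so every employee is preserved.
Match against departments:
  - employee 1 (Sam): dept_id=6 -> matches Legal
  - employee 2 (Carol): dept_id=NULL, no match -> kept with NULL
  - employee 3 (Hank): dept_id=6 -> matches Legal
  - employee 4 (Helen): dept_id=NULL, no match -> kept with NULL
  - employee 5 (Leo): dept_id=6 -> matches Legal
  - employee 6 (Beth): dept_id=6 -> matches Legal
  - employee 7 (Nate): dept_id=5 -> matches Security
  - employee 8 (Wendy): dept_id=5 -> matches Security
Match against employees (self):
  - employee 1 (Sam): manager_id=NULL -> NULL
  - employee 2 (Carol): manager_id=1 -> Sam
  - employee 3 (Hank): manager_id=NULL -> NULL
  - employee 4 (Helen): manager_id=1 -> Sam
  - employee 5 (Leo): manager_id=NULL -> NULL
  - employee 6 (Beth): manager_id=4 -> Helen
  - employee 7 (Nate): manager_id=4 -> Helen
  - employee 8 (Wendy): manager_id=NULL -> NULL

SQL:
SELECT a.name, b.name AS department, c.name AS manager
FROM employees a
LEFT JOIN departments b ON a.dept_id = b.id
LEFT JOIN employees c ON a.manager_id = c.id

Result:
name  | department | manager
------+------------+--------
Sam   | Legal      | NULL   
Carol | NULL       | Sam    
Hank  | Legal      | NULL   
Helen | NULL       | Sam    
Leo   | Legal      | NULL   
Beth  | Legal      | Helen  
Nate  | Security   | Helen  
Wendy | Security   | NULL   


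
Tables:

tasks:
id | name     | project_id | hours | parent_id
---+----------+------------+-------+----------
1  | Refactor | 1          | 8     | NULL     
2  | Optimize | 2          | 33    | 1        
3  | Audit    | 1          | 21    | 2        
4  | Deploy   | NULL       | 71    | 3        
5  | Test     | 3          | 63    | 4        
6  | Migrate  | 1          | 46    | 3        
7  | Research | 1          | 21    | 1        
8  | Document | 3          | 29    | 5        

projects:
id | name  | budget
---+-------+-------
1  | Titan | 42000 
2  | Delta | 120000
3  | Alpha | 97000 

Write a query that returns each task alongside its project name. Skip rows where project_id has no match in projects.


INNER JOIN keeps only tasks rows whose project_id matches an id in projects. Walk through each task:
  - task 1 (Refactor): project_id=1 -> matches Titan
  - task 2 (Optimize): project_id=2 -> matches Delta
  - task 3 (Audit): project_id=1 -> matches Titan
  - task 4 (Deploy): project_id=NULL, no match -> dropped
  - task 5 (Test): project_id=3 -> matches Alpha
  - task 6 (Migrate): project_id=1 -> matches Titan
  - task 7 (Research): project_id=1 -> matches Titan
  - task 8 (Document): project_id=3 -> matches Alpha
So 1 of 8 rows is dropped.

SQL:
SELECT a.name, b.name AS project
FROM tasks a
INNER JOIN projects b ON a.project_id = b.id

Result:
name     | project
---------+--------
Refactor | Titan  
Optimize | Delta  
Audit    | Titan  
Test     | Alpha  
Migrate  | Titan  
Research | Titan  
Document | Alpha  


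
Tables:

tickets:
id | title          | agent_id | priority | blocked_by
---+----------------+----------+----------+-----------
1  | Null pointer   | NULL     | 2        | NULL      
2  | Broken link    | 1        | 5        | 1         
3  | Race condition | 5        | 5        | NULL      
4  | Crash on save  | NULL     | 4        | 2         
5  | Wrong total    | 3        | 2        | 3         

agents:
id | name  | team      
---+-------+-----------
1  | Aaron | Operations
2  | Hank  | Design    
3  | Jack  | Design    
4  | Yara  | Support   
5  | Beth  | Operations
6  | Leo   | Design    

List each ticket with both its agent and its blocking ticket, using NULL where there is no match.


Two LEFT JOINs from the same base table tickets: one to agents via agent_id, one to tickets itself via blocked_by. Both are LEFT so every ticket is preserved.
Match against agents:
  - ticket 1 (Null pointer): agent_id=NULL, no match -> kept with NULL
  - ticket 2 (Broken link): agent_id=1 -> matches Aaron
  - ticket 3 (Race condition): agent_id=5 -> matches Beth
  - ticket 4 (Crash on save): agent_id=NULL, no match -> kept with NULL
  - ticket 5 (Wrong total): agent_id=3 -> matches Jack
Match against tickets (self):
  - ticket 1 (Null pointer): blocked_by=NULL -> NULL
  - ticket 2 (Broken link): blocked_by=1 -> Null pointer
  - ticket 3 (Race condition): blocked_by=NULL -> NULL
  - ticket 4 (Crash on save): blocked_by=2 -> Broken link
  - ticket 5 (Wrong total): blocked_by=3 -> Race condition

SQL:
SELECT a.title, b.name AS agent, c.title AS blocked_by
FROM tickets a
LEFT JOIN agents b ON a.agent_id = b.id
LEFT JOIN tickets c ON a.blocked_by = c.id

Result:
title          | agent | blocked_by    
---------------+-------+---------------
Null pointer   | NULL  | NULL          
Broken link    | Aaron | Null pointer  
Race condition | Beth  | NULL          
Crash on save  | NULL  | Broken link   
Wrong total    | Jack  | Race condition


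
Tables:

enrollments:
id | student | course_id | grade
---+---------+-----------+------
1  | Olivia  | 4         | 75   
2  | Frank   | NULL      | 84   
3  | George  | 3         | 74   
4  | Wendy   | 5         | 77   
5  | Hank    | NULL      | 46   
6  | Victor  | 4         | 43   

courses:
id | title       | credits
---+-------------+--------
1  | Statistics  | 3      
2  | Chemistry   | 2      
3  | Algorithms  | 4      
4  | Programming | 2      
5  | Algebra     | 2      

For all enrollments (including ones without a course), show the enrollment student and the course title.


LEFT JOIN keeps every row from enrollments (the left table); where course_id has no match in courses, the course columns become NULL. Walk through each enrollment:
  - enrollment 1 (Olivia): course_id=4 -> matches Programming
  - enrollment 2 (Frank): course_id=NULL, no match -> kept with NULL
  - enrollment 3 (George): course_id=3 -> matches Algorithms
  - enrollment 4 (Wendy): course_id=5 -> matches Algebra
  - enrollment 5 (Hank): course_id=NULL, no match -> kept with NULL
  - enrollment 6 (Victor): course_id=4 -> matches Programming
All 6 rows appear; 2 have NULL course.

SQL:
SELECT a.student, b.title AS course
FROM enrollments a
LEFT JOIN courses b ON a.course_id = b.id

Result:
student | course     
--------+------------
Olivia  | Programming
Frank   | NULL       
George  | Algorithms 
Wendy   | Algebra    
Hank    | NULL       
Victor  | Programming


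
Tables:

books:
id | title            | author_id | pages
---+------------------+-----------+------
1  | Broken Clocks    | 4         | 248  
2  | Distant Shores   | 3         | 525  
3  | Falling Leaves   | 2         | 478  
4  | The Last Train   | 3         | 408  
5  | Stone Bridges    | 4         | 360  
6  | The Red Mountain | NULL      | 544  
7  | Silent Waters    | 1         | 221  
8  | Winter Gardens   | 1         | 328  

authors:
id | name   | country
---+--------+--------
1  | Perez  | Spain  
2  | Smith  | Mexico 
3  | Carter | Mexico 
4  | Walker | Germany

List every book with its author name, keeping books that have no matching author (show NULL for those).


LEFT JOIN keeps every row from books (the left table); where author_id has no match in authors, the author columns become NULL. Walk through each book:
  - book 1 (Broken Clocks): author_id=4 -> matches Walker
  - book 2 (Distant Shores): author_id=3 -> matches Carter
  - book 3 (Falling Leaves): author_id=2 -> matches Smith
  - book 4 (The Last Train): author_id=3 -> matches Carter
  - book 5 (Stone Bridges): author_id=4 -> matches Walker
  - book 6 (The Red Mountain): author_id=NULL, no match -> kept with NULL
  - book 7 (Silent Waters): author_id=1 -> matches Perez
  - book 8 (Winter Gardens): author_id=1 -> matches Perez
All 8 rows appear; 1 has NULL author.

SQL:
SELECT a.title, b.name AS author
FROM books a
LEFT JOIN authors b ON a.author_id = b.id

Result:
title            | author
-----------------+-------
Broken Clocks    | Walker
Distant Shores   | Carter
Falling Leaves   | Smith 
The Last Train   | Carter
Stone Bridges    | Walker
The Red Mountain | NULL  
Silent Waters    | Perez 
Winter Gardens   | Perez 


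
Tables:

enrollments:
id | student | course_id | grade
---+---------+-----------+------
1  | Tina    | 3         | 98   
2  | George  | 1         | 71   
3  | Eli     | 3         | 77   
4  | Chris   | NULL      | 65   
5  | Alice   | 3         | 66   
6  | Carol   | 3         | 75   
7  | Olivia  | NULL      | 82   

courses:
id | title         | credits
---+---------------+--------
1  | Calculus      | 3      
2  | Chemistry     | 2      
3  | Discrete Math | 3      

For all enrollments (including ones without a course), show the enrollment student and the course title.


LEFT JOIN keeps every row from enrollments (the left table); where course_id has no match in courses, the course columns become NULL. Walk through each enrollment:
  - enrollment 1 (Tina): course_id=3 -> matches Discrete Math
  - enrollment 2 (George): course_id=1 -> matches Calculus
  - enrollment 3 (Eli): course_id=3 -> matches Discrete Math
  - enrollment 4 (Chris): course_id=NULL, no match -> kept with NULL
  - enrollment 5 (Alice): course_id=3 -> matches Discrete Math
  - enrollment 6 (Carol): course_id=3 -> matches Discrete Math
  - enrollment 7 (Olivia): course_id=NULL, no match -> kept with NULL
All 7 rows appear; 2 have NULL course.

SQL:
SELECT a.student, b.title AS course
FROM enrollments a
LEFT JOIN courses b ON a.course_id = b.id

Result:
student | course       
--------+--------------
Tina    | Discrete Math
George  | Calculus     
Eli     | Discrete Math
Chris   | NULL         
Alice   | Discrete Math
Carol   | Discrete Math
Olivia  | NULL         


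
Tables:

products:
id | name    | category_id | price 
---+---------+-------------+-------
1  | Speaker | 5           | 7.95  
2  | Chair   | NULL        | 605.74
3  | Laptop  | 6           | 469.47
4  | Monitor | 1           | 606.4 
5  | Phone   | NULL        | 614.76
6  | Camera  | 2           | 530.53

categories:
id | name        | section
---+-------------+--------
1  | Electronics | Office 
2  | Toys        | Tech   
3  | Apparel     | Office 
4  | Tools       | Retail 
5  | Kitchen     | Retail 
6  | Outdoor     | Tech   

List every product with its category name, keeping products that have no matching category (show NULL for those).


LEFT JOIN keeps every row from products (the left table); where category_id has no match in categories, the category columns become NULL. Walk through each product:
  - product 1 (Speaker): category_id=5 -> matches Kitchen
  - product 2 (Chair): category_id=NULL, no match -> kept with NULL
  - product 3 (Laptop): category_id=6 -> matches Outdoor
  - product 4 (Monitor): category_id=1 -> matches Electronics
  - product 5 (Phone): category_id=NULL, no match -> kept with NULL
  - product 6 (Camera): category_id=2 -> matches Toys
All 6 rows appear; 2 have NULL category.

SQL:
SELECT a.name, b.name AS category
FROM products a
LEFT JOIN categories b ON a.category_id = b.id

Result:
name    | category   
--------+------------
Speaker | Kitchen    
Chair   | NULL       
Laptop  | Outdoor    
Monitor | Electronics
Phone   | NULL       
Camera  | Toys       


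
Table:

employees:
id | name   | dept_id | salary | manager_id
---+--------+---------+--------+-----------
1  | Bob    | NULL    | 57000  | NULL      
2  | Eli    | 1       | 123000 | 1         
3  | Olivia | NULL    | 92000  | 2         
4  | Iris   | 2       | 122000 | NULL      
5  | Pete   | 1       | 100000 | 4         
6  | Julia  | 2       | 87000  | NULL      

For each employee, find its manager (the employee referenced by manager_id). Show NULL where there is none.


This is a self-join: employees is joined to a second copy of itself, matching each row's manager_id to another row's id. Use LEFT JOIN so rows with manager_id=NULL are kept.
  - employee 1 (Bob): manager_id=NULL -> NULL
  - employee 2 (Eli): manager_id=1 -> Bob
  - employee 3 (Olivia): manager_id=2 -> Eli
  - employee 4 (Iris): manager_id=NULL -> NULL
  - employee 5 (Pete): manager_id=4 -> Iris
  - employee 6 (Julia): manager_id=NULL -> NULL

SQL:
SELECT a.name AS item, b.name AS manager
FROM employees a
LEFT JOIN employees b ON a.manager_id = b.id

Result:
item   | manager
-------+--------
Bob    | NULL   
Eli    | Bob    
Olivia | Eli    
Iris   | NULL   
Pete   | Iris   
Julia  | NULL   


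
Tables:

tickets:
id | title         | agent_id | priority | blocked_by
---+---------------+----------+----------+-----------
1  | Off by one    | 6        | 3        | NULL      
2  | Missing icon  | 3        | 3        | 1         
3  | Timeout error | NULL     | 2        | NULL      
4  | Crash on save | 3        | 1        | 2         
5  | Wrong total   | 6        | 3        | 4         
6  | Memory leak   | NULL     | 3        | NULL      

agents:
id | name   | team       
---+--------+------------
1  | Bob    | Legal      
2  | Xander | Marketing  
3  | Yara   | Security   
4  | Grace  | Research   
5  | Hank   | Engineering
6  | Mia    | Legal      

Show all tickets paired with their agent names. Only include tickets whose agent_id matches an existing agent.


INNER JOIN keeps only tickets rows whose agent_id matches an id in agents. Walk through each ticket:
  - ticket 1 (Off by one): agent_id=6 -> matches Mia
  - ticket 2 (Missing icon): agent_id=3 -> matches Yara
  - ticket 3 (Timeout error): agent_id=NULL, no match -> dropped
  - ticket 4 (Crash on save): agent_id=3 -> matches Yara
  - ticket 5 (Wrong total): agent_id=6 -> matches Mia
  - ticket 6 (Memory leak): agent_id=NULL, no match -> dropped
So 2 of 6 rows are dropped.

SQL:
SELECT a.title, b.name AS agent
FROM tickets a
INNER JOIN agents b ON a.agent_id = b.id

Result:
title         | agent
--------------+------
Off by one    | Mia  
Missing icon  | Yara 
Crash on save | Yara 
Wrong total   | Mia  


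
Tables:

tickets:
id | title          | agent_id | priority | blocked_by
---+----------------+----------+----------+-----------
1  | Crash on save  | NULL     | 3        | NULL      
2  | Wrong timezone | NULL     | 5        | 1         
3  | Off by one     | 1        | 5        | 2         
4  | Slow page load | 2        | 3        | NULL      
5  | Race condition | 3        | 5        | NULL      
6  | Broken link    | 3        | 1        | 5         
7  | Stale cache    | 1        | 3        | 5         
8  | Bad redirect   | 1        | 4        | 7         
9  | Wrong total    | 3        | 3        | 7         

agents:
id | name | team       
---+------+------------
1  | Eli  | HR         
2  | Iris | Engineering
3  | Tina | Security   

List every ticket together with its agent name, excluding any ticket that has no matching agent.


INNER JOIN keeps only tickets rows whose agent_id matches an id in agents. Walk through each ticket:
  - ticket 1 (Crash on save): agent_id=NULL, no match -> dropped
  - ticket 2 (Wrong timezone): agent_id=NULL, no match -> dropped
  - ticket 3 (Off by one): agent_id=1 -> matches Eli
  - ticket 4 (Slow page load): agent_id=2 -> matches Iris
  - ticket 5 (Race condition): agent_id=3 -> matches Tina
  - ticket 6 (Broken link): agent_id=3 -> matches Tina
  - ticket 7 (Stale cache): agent_id=1 -> matches Eli
  - ticket 8 (Bad redirect): agent_id=1 -> matches Eli
  - ticket 9 (Wrong total): agent_id=3 -> matches Tina
So 2 of 9 rows are dropped.

SQL:
SELECT a.title, b.name AS agent
FROM tickets a
INNER JOIN agents b ON a.agent_id = b.id

Result:
title          | agent
---------------+------
Off by one     | Eli  
Slow page load | Iris 
Race condition | Tina 
Broken link    | Tina 
Stale cache    | Eli  
Bad redirect   | Eli  
Wrong total    | Tina 


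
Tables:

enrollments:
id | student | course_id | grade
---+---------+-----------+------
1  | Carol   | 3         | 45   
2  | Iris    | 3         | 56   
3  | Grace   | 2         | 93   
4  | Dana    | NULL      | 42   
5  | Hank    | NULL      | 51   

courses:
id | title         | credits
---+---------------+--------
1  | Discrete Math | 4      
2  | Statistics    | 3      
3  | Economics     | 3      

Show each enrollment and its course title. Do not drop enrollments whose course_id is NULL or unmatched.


LEFT JOIN keeps every row from enrollments (the left table); where course_id has no match in courses, the course columns become NULL. Walk through each enrollment:
  - enrollment 1 (Carol): course_id=3 -> matches Economics
  - enrollment 2 (Iris): course_id=3 -> matches Economics
  - enrollment 3 (Grace): course_id=2 -> matches Statistics
  - enrollment 4 (Dana): course_id=NULL, no match -> kept with NULL
  - enrollment 5 (Hank): course_id=NULL, no match -> kept with NULL
All 5 rows appear; 2 have NULL course.

SQL:
SELECT a.student, b.title AS course
FROM enrollments a
LEFT JOIN courses b ON a.course_id = b.id

Result:
student | course    
--------+-----------
Carol   | Economics 
Iris    | Economics 
Grace   | Statistics
Dana    | NULL      
Hank    | NULL      


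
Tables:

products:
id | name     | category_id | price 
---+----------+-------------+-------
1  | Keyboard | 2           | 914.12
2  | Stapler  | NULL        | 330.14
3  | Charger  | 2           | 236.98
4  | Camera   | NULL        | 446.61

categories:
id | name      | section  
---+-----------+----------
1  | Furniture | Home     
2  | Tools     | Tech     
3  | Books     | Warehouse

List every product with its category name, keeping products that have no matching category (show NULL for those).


LEFT JOIN keeps every row from products (the left table); where category_id has no match in categories, the category columns become NULL. Walk through each product:
  - product 1 (Keyboard): category_id=2 -> matches Tools
  - product 2 (Stapler): category_id=NULL, no match -> kept with NULL
  - product 3 (Charger): category_id=2 -> matches Tools
  - product 4 (Camera): category_id=NULL, no match -> kept with NULL
All 4 rows appear; 2 have NULL category.

SQL:
SELECT a.name, b.name AS category
FROM products a
LEFT JOIN categories b ON a.category_id = b.id

Result:
name     | category
---------+---------
Keyboard | Tools   
Stapler  | NULL    
Charger  | Tools   
Camera   | NULL    


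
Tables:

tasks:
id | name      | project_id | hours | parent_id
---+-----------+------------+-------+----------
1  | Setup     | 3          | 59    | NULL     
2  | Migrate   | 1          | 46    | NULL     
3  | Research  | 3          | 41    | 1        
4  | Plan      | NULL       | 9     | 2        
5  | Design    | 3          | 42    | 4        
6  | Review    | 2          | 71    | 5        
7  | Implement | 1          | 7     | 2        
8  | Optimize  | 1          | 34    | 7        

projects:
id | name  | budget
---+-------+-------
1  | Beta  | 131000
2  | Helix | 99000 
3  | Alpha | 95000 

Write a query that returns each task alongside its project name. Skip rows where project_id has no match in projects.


INNER JOIN keeps only tasks rows whose project_id matches an id in projects. Walk through each task:
  - task 1 (Setup): project_id=3 -> matches Alpha
  - task 2 (Migrate): project_id=1 -> matches Beta
  - task 3 (Research): project_id=3 -> matches Alpha
  - task 4 (Plan): project_id=NULL, no match -> dropped
  - task 5 (Design): project_id=3 -> matches Alpha
  - task 6 (Review): project_id=2 -> matches Helix
  - task 7 (Implement): project_id=1 -> matches Beta
  - task 8 (Optimize): project_id=1 -> matches Beta
So 1 of 8 rows is dropped.

SQL:
SELECT a.name, b.name AS project
FROM tasks a
INNER JOIN projects b ON a.project_id = b.id

Result:
name      | project
----------+--------
Setup     | Alpha  
Migrate   | Beta   
Research  | Alpha  
Design    | Alpha  
Review    | Helix  
Implement | Beta   
Optimize  | Beta   


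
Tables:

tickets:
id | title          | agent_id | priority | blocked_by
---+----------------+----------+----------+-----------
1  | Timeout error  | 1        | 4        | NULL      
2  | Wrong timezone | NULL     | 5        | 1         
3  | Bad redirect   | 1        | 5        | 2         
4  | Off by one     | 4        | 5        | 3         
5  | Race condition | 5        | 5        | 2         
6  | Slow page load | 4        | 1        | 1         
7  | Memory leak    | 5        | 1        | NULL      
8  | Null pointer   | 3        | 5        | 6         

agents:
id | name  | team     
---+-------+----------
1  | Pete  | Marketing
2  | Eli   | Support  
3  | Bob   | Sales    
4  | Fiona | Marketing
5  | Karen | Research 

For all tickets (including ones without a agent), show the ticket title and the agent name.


LEFT JOIN keeps every row from tickets (the left table); where agent_id has no match in agents, the agent columns become NULL. Walk through each ticket:
  - ticket 1 (Timeout error): agent_id=1 -> matches Pete
  - ticket 2 (Wrong timezone): agent_id=NULL, no match -> kept with NULL
  - ticket 3 (Bad redirect): agent_id=1 -> matches Pete
  - ticket 4 (Off by one): agent_id=4 -> matches Fiona
  - ticket 5 (Race condition): agent_id=5 -> matches Karen
  - ticket 6 (Slow page load): agent_id=4 -> matches Fiona
  - ticket 7 (Memory leak): agent_id=5 -> matches Karen
  - ticket 8 (Null pointer): agent_id=3 -> matches Bob
All 8 rows appear; 1 has NULL agent.

SQL:
SELECT a.title, b.name AS agent
FROM tickets a
LEFT JOIN agents b ON a.agent_id = b.id

Result:
title          | agent
---------------+------
Timeout error  | Pete 
Wrong timezone | NULL 
Bad redirect   | Pete 
Off by one     | Fiona
Race condition | Karen
Slow page load | Fiona
Memory leak    | Karen
Null pointer   | Bob  
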